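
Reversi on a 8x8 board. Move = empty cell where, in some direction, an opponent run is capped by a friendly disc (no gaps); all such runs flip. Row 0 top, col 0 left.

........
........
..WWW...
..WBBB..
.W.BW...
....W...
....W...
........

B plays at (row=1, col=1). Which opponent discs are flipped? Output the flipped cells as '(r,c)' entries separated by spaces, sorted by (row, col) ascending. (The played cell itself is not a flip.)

Dir NW: first cell '.' (not opp) -> no flip
Dir N: first cell '.' (not opp) -> no flip
Dir NE: first cell '.' (not opp) -> no flip
Dir W: first cell '.' (not opp) -> no flip
Dir E: first cell '.' (not opp) -> no flip
Dir SW: first cell '.' (not opp) -> no flip
Dir S: first cell '.' (not opp) -> no flip
Dir SE: opp run (2,2) capped by B -> flip

Answer: (2,2)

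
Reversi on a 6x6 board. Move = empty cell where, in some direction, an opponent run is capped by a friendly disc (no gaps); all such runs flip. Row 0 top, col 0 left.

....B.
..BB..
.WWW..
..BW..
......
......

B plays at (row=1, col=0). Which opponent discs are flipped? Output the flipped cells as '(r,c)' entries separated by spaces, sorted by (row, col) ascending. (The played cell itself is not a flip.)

Dir NW: edge -> no flip
Dir N: first cell '.' (not opp) -> no flip
Dir NE: first cell '.' (not opp) -> no flip
Dir W: edge -> no flip
Dir E: first cell '.' (not opp) -> no flip
Dir SW: edge -> no flip
Dir S: first cell '.' (not opp) -> no flip
Dir SE: opp run (2,1) capped by B -> flip

Answer: (2,1)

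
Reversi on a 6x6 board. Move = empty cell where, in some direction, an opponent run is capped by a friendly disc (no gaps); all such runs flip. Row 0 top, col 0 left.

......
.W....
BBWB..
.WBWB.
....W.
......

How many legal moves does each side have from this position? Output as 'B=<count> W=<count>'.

-- B to move --
(0,0): no bracket -> illegal
(0,1): flips 1 -> legal
(0,2): flips 1 -> legal
(1,0): no bracket -> illegal
(1,2): flips 1 -> legal
(1,3): no bracket -> illegal
(2,4): no bracket -> illegal
(3,0): flips 1 -> legal
(3,5): no bracket -> illegal
(4,0): no bracket -> illegal
(4,1): flips 1 -> legal
(4,2): flips 1 -> legal
(4,3): flips 1 -> legal
(4,5): no bracket -> illegal
(5,3): no bracket -> illegal
(5,4): flips 1 -> legal
(5,5): no bracket -> illegal
B mobility = 8
-- W to move --
(1,0): no bracket -> illegal
(1,2): no bracket -> illegal
(1,3): flips 1 -> legal
(1,4): no bracket -> illegal
(2,4): flips 2 -> legal
(2,5): no bracket -> illegal
(3,0): no bracket -> illegal
(3,5): flips 1 -> legal
(4,1): no bracket -> illegal
(4,2): flips 1 -> legal
(4,3): no bracket -> illegal
(4,5): no bracket -> illegal
W mobility = 4

Answer: B=8 W=4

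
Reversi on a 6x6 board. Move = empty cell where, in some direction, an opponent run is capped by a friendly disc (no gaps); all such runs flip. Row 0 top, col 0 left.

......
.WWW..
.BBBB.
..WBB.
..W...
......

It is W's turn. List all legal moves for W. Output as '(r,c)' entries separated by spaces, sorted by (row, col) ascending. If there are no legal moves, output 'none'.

(1,0): flips 1 -> legal
(1,4): flips 1 -> legal
(1,5): flips 2 -> legal
(2,0): no bracket -> illegal
(2,5): no bracket -> illegal
(3,0): flips 1 -> legal
(3,1): flips 2 -> legal
(3,5): flips 3 -> legal
(4,3): flips 2 -> legal
(4,4): flips 2 -> legal
(4,5): flips 2 -> legal

Answer: (1,0) (1,4) (1,5) (3,0) (3,1) (3,5) (4,3) (4,4) (4,5)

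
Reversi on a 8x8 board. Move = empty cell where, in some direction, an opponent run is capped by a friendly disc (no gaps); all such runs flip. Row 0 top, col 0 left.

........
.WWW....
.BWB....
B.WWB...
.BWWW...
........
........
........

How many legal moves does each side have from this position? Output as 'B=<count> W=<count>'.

Answer: B=7 W=10

Derivation:
-- B to move --
(0,0): no bracket -> illegal
(0,1): flips 2 -> legal
(0,2): no bracket -> illegal
(0,3): flips 2 -> legal
(0,4): no bracket -> illegal
(1,0): no bracket -> illegal
(1,4): no bracket -> illegal
(2,0): no bracket -> illegal
(2,4): no bracket -> illegal
(3,1): flips 2 -> legal
(3,5): no bracket -> illegal
(4,5): flips 3 -> legal
(5,1): no bracket -> illegal
(5,2): flips 1 -> legal
(5,3): flips 2 -> legal
(5,4): flips 3 -> legal
(5,5): no bracket -> illegal
B mobility = 7
-- W to move --
(1,0): flips 1 -> legal
(1,4): flips 1 -> legal
(2,0): flips 1 -> legal
(2,4): flips 2 -> legal
(2,5): flips 1 -> legal
(3,1): flips 1 -> legal
(3,5): flips 1 -> legal
(4,0): flips 1 -> legal
(4,5): flips 2 -> legal
(5,0): flips 1 -> legal
(5,1): no bracket -> illegal
(5,2): no bracket -> illegal
W mobility = 10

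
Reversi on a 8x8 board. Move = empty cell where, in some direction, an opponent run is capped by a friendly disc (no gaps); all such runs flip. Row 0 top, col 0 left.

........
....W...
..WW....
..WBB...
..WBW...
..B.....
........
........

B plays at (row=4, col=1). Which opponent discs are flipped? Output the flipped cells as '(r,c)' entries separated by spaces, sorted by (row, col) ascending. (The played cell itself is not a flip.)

Dir NW: first cell '.' (not opp) -> no flip
Dir N: first cell '.' (not opp) -> no flip
Dir NE: opp run (3,2) (2,3) (1,4), next='.' -> no flip
Dir W: first cell '.' (not opp) -> no flip
Dir E: opp run (4,2) capped by B -> flip
Dir SW: first cell '.' (not opp) -> no flip
Dir S: first cell '.' (not opp) -> no flip
Dir SE: first cell 'B' (not opp) -> no flip

Answer: (4,2)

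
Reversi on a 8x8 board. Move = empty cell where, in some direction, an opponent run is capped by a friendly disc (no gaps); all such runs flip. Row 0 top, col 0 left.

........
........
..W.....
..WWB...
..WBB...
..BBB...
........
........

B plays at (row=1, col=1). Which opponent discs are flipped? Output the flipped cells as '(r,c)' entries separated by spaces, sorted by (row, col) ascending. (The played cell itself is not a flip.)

Dir NW: first cell '.' (not opp) -> no flip
Dir N: first cell '.' (not opp) -> no flip
Dir NE: first cell '.' (not opp) -> no flip
Dir W: first cell '.' (not opp) -> no flip
Dir E: first cell '.' (not opp) -> no flip
Dir SW: first cell '.' (not opp) -> no flip
Dir S: first cell '.' (not opp) -> no flip
Dir SE: opp run (2,2) (3,3) capped by B -> flip

Answer: (2,2) (3,3)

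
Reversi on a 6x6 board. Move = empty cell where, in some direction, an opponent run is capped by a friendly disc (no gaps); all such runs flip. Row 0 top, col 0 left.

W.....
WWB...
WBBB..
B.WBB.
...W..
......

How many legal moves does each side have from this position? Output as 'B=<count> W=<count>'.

-- B to move --
(0,1): flips 1 -> legal
(0,2): no bracket -> illegal
(3,1): flips 1 -> legal
(4,1): flips 1 -> legal
(4,2): flips 1 -> legal
(4,4): no bracket -> illegal
(5,2): flips 1 -> legal
(5,3): flips 1 -> legal
(5,4): flips 2 -> legal
B mobility = 7
-- W to move --
(0,1): no bracket -> illegal
(0,2): flips 2 -> legal
(0,3): no bracket -> illegal
(1,3): flips 3 -> legal
(1,4): flips 1 -> legal
(2,4): flips 3 -> legal
(2,5): flips 1 -> legal
(3,1): flips 1 -> legal
(3,5): flips 2 -> legal
(4,0): flips 1 -> legal
(4,1): no bracket -> illegal
(4,2): no bracket -> illegal
(4,4): flips 2 -> legal
(4,5): no bracket -> illegal
W mobility = 9

Answer: B=7 W=9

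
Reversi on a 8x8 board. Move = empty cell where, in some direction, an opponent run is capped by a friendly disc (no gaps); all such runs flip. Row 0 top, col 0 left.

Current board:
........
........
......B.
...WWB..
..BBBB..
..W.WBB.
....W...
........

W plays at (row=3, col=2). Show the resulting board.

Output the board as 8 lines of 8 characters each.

Answer: ........
........
......B.
..WWWB..
..WWBB..
..W.WBB.
....W...
........

Derivation:
Place W at (3,2); scan 8 dirs for brackets.
Dir NW: first cell '.' (not opp) -> no flip
Dir N: first cell '.' (not opp) -> no flip
Dir NE: first cell '.' (not opp) -> no flip
Dir W: first cell '.' (not opp) -> no flip
Dir E: first cell 'W' (not opp) -> no flip
Dir SW: first cell '.' (not opp) -> no flip
Dir S: opp run (4,2) capped by W -> flip
Dir SE: opp run (4,3) capped by W -> flip
All flips: (4,2) (4,3)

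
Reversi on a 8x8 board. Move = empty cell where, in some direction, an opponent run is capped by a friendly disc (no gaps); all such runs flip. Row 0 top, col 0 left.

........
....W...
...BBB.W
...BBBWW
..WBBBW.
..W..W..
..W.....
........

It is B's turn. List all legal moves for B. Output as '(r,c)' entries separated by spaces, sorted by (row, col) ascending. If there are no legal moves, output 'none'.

Answer: (0,3) (0,4) (0,5) (4,1) (4,7) (5,1) (5,7) (6,1) (6,5) (6,6)

Derivation:
(0,3): flips 1 -> legal
(0,4): flips 1 -> legal
(0,5): flips 1 -> legal
(1,3): no bracket -> illegal
(1,5): no bracket -> illegal
(1,6): no bracket -> illegal
(1,7): no bracket -> illegal
(2,6): no bracket -> illegal
(3,1): no bracket -> illegal
(3,2): no bracket -> illegal
(4,1): flips 1 -> legal
(4,7): flips 2 -> legal
(5,1): flips 1 -> legal
(5,3): no bracket -> illegal
(5,4): no bracket -> illegal
(5,6): no bracket -> illegal
(5,7): flips 1 -> legal
(6,1): flips 1 -> legal
(6,3): no bracket -> illegal
(6,4): no bracket -> illegal
(6,5): flips 1 -> legal
(6,6): flips 1 -> legal
(7,1): no bracket -> illegal
(7,2): no bracket -> illegal
(7,3): no bracket -> illegal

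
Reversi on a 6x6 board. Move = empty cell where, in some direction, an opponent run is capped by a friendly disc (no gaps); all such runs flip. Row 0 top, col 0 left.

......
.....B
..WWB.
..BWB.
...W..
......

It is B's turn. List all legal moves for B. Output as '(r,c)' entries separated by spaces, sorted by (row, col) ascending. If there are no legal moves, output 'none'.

Answer: (1,2) (1,4) (2,1) (4,2) (5,2) (5,4)

Derivation:
(1,1): no bracket -> illegal
(1,2): flips 2 -> legal
(1,3): no bracket -> illegal
(1,4): flips 1 -> legal
(2,1): flips 2 -> legal
(3,1): no bracket -> illegal
(4,2): flips 1 -> legal
(4,4): no bracket -> illegal
(5,2): flips 1 -> legal
(5,3): no bracket -> illegal
(5,4): flips 1 -> legal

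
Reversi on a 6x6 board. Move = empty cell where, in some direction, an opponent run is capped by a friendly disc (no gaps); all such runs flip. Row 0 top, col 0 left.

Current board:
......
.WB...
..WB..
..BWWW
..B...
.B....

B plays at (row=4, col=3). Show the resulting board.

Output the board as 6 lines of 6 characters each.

Place B at (4,3); scan 8 dirs for brackets.
Dir NW: first cell 'B' (not opp) -> no flip
Dir N: opp run (3,3) capped by B -> flip
Dir NE: opp run (3,4), next='.' -> no flip
Dir W: first cell 'B' (not opp) -> no flip
Dir E: first cell '.' (not opp) -> no flip
Dir SW: first cell '.' (not opp) -> no flip
Dir S: first cell '.' (not opp) -> no flip
Dir SE: first cell '.' (not opp) -> no flip
All flips: (3,3)

Answer: ......
.WB...
..WB..
..BBWW
..BB..
.B....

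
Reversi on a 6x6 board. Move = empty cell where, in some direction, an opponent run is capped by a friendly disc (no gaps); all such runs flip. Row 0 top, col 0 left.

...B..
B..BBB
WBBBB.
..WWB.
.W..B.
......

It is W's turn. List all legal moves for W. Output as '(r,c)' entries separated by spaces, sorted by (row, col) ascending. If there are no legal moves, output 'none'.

Answer: (0,0) (0,5) (1,1) (1,2) (2,5) (3,5) (5,5)

Derivation:
(0,0): flips 1 -> legal
(0,1): no bracket -> illegal
(0,2): no bracket -> illegal
(0,4): no bracket -> illegal
(0,5): flips 2 -> legal
(1,1): flips 1 -> legal
(1,2): flips 1 -> legal
(2,5): flips 4 -> legal
(3,0): no bracket -> illegal
(3,1): no bracket -> illegal
(3,5): flips 1 -> legal
(4,3): no bracket -> illegal
(4,5): no bracket -> illegal
(5,3): no bracket -> illegal
(5,4): no bracket -> illegal
(5,5): flips 1 -> legal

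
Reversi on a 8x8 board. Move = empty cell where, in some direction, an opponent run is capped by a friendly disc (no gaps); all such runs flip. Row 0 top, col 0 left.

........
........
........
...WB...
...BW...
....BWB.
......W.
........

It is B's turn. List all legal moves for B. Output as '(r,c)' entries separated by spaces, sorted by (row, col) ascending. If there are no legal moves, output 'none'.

(2,2): no bracket -> illegal
(2,3): flips 1 -> legal
(2,4): no bracket -> illegal
(3,2): flips 1 -> legal
(3,5): no bracket -> illegal
(4,2): no bracket -> illegal
(4,5): flips 1 -> legal
(4,6): no bracket -> illegal
(5,3): no bracket -> illegal
(5,7): no bracket -> illegal
(6,4): no bracket -> illegal
(6,5): no bracket -> illegal
(6,7): no bracket -> illegal
(7,5): no bracket -> illegal
(7,6): flips 1 -> legal
(7,7): no bracket -> illegal

Answer: (2,3) (3,2) (4,5) (7,6)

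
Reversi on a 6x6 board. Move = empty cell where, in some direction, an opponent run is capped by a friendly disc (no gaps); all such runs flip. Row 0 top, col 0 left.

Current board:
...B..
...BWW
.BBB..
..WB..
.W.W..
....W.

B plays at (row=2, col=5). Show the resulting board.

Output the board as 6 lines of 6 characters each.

Place B at (2,5); scan 8 dirs for brackets.
Dir NW: opp run (1,4) capped by B -> flip
Dir N: opp run (1,5), next='.' -> no flip
Dir NE: edge -> no flip
Dir W: first cell '.' (not opp) -> no flip
Dir E: edge -> no flip
Dir SW: first cell '.' (not opp) -> no flip
Dir S: first cell '.' (not opp) -> no flip
Dir SE: edge -> no flip
All flips: (1,4)

Answer: ...B..
...BBW
.BBB.B
..WB..
.W.W..
....W.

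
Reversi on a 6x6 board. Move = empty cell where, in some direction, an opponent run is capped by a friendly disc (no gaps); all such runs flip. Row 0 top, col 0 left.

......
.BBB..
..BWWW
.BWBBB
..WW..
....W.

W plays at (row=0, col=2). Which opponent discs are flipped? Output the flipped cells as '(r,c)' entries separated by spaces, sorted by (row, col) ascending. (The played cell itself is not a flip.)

Dir NW: edge -> no flip
Dir N: edge -> no flip
Dir NE: edge -> no flip
Dir W: first cell '.' (not opp) -> no flip
Dir E: first cell '.' (not opp) -> no flip
Dir SW: opp run (1,1), next='.' -> no flip
Dir S: opp run (1,2) (2,2) capped by W -> flip
Dir SE: opp run (1,3) capped by W -> flip

Answer: (1,2) (1,3) (2,2)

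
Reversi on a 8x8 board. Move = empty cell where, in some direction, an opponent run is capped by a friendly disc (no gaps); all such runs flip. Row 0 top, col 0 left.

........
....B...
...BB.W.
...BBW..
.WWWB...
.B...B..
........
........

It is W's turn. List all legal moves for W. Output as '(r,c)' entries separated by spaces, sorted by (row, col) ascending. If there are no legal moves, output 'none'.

(0,3): no bracket -> illegal
(0,4): no bracket -> illegal
(0,5): no bracket -> illegal
(1,2): no bracket -> illegal
(1,3): flips 3 -> legal
(1,5): flips 2 -> legal
(2,2): no bracket -> illegal
(2,5): flips 1 -> legal
(3,2): flips 2 -> legal
(4,0): no bracket -> illegal
(4,5): flips 1 -> legal
(4,6): no bracket -> illegal
(5,0): no bracket -> illegal
(5,2): no bracket -> illegal
(5,3): flips 1 -> legal
(5,4): no bracket -> illegal
(5,6): no bracket -> illegal
(6,0): flips 1 -> legal
(6,1): flips 1 -> legal
(6,2): no bracket -> illegal
(6,4): no bracket -> illegal
(6,5): no bracket -> illegal
(6,6): no bracket -> illegal

Answer: (1,3) (1,5) (2,5) (3,2) (4,5) (5,3) (6,0) (6,1)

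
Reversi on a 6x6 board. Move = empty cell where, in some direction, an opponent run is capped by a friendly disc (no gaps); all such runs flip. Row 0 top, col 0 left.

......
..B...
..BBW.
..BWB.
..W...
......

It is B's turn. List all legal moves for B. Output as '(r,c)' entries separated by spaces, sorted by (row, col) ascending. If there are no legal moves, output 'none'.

Answer: (1,4) (2,5) (4,3) (4,4) (5,2)

Derivation:
(1,3): no bracket -> illegal
(1,4): flips 1 -> legal
(1,5): no bracket -> illegal
(2,5): flips 1 -> legal
(3,1): no bracket -> illegal
(3,5): no bracket -> illegal
(4,1): no bracket -> illegal
(4,3): flips 1 -> legal
(4,4): flips 1 -> legal
(5,1): no bracket -> illegal
(5,2): flips 1 -> legal
(5,3): no bracket -> illegal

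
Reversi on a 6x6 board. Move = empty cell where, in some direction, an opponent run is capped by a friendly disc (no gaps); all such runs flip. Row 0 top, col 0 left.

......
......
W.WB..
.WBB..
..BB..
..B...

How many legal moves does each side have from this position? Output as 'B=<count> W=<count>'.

Answer: B=4 W=4

Derivation:
-- B to move --
(1,0): no bracket -> illegal
(1,1): flips 1 -> legal
(1,2): flips 1 -> legal
(1,3): no bracket -> illegal
(2,1): flips 1 -> legal
(3,0): flips 1 -> legal
(4,0): no bracket -> illegal
(4,1): no bracket -> illegal
B mobility = 4
-- W to move --
(1,2): no bracket -> illegal
(1,3): no bracket -> illegal
(1,4): no bracket -> illegal
(2,1): no bracket -> illegal
(2,4): flips 1 -> legal
(3,4): flips 2 -> legal
(4,1): no bracket -> illegal
(4,4): flips 1 -> legal
(5,1): no bracket -> illegal
(5,3): flips 1 -> legal
(5,4): no bracket -> illegal
W mobility = 4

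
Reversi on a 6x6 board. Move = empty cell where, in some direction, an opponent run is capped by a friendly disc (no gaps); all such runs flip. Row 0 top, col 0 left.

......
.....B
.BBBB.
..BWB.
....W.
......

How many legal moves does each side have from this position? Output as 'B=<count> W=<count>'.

-- B to move --
(3,5): no bracket -> illegal
(4,2): flips 1 -> legal
(4,3): flips 1 -> legal
(4,5): no bracket -> illegal
(5,3): no bracket -> illegal
(5,4): flips 1 -> legal
(5,5): flips 2 -> legal
B mobility = 4
-- W to move --
(0,4): no bracket -> illegal
(0,5): no bracket -> illegal
(1,0): no bracket -> illegal
(1,1): flips 1 -> legal
(1,2): no bracket -> illegal
(1,3): flips 1 -> legal
(1,4): flips 2 -> legal
(2,0): no bracket -> illegal
(2,5): no bracket -> illegal
(3,0): no bracket -> illegal
(3,1): flips 1 -> legal
(3,5): flips 1 -> legal
(4,1): no bracket -> illegal
(4,2): no bracket -> illegal
(4,3): no bracket -> illegal
(4,5): no bracket -> illegal
W mobility = 5

Answer: B=4 W=5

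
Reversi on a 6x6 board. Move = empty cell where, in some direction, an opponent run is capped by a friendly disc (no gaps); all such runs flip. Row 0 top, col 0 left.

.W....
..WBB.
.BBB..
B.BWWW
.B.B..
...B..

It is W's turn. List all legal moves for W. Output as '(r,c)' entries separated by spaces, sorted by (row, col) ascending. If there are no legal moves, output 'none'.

(0,2): no bracket -> illegal
(0,3): flips 2 -> legal
(0,4): no bracket -> illegal
(0,5): no bracket -> illegal
(1,0): no bracket -> illegal
(1,1): flips 1 -> legal
(1,5): flips 2 -> legal
(2,0): no bracket -> illegal
(2,4): no bracket -> illegal
(2,5): no bracket -> illegal
(3,1): flips 1 -> legal
(4,0): no bracket -> illegal
(4,2): flips 2 -> legal
(4,4): no bracket -> illegal
(5,0): no bracket -> illegal
(5,1): no bracket -> illegal
(5,2): flips 1 -> legal
(5,4): no bracket -> illegal

Answer: (0,3) (1,1) (1,5) (3,1) (4,2) (5,2)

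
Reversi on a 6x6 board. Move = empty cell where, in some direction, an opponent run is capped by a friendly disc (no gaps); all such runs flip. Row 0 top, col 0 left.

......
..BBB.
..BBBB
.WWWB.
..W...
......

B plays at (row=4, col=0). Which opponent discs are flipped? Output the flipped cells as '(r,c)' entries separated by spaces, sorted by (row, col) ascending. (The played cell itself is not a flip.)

Answer: (3,1)

Derivation:
Dir NW: edge -> no flip
Dir N: first cell '.' (not opp) -> no flip
Dir NE: opp run (3,1) capped by B -> flip
Dir W: edge -> no flip
Dir E: first cell '.' (not opp) -> no flip
Dir SW: edge -> no flip
Dir S: first cell '.' (not opp) -> no flip
Dir SE: first cell '.' (not opp) -> no flip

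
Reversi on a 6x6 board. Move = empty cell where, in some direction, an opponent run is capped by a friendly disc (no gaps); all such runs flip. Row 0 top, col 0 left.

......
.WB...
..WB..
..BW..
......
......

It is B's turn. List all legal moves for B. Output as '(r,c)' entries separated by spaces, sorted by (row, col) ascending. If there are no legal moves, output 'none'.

Answer: (1,0) (2,1) (3,4) (4,3)

Derivation:
(0,0): no bracket -> illegal
(0,1): no bracket -> illegal
(0,2): no bracket -> illegal
(1,0): flips 1 -> legal
(1,3): no bracket -> illegal
(2,0): no bracket -> illegal
(2,1): flips 1 -> legal
(2,4): no bracket -> illegal
(3,1): no bracket -> illegal
(3,4): flips 1 -> legal
(4,2): no bracket -> illegal
(4,3): flips 1 -> legal
(4,4): no bracket -> illegal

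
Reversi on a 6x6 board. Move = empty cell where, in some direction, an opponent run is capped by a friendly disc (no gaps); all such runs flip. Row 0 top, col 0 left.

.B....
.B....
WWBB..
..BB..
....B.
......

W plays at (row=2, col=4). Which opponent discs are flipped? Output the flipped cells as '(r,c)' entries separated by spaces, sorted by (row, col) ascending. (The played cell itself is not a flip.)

Dir NW: first cell '.' (not opp) -> no flip
Dir N: first cell '.' (not opp) -> no flip
Dir NE: first cell '.' (not opp) -> no flip
Dir W: opp run (2,3) (2,2) capped by W -> flip
Dir E: first cell '.' (not opp) -> no flip
Dir SW: opp run (3,3), next='.' -> no flip
Dir S: first cell '.' (not opp) -> no flip
Dir SE: first cell '.' (not opp) -> no flip

Answer: (2,2) (2,3)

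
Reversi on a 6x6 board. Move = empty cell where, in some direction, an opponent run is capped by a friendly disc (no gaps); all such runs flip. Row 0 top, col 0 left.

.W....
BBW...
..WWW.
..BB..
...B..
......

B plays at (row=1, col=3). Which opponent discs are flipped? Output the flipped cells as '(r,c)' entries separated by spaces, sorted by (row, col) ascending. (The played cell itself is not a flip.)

Dir NW: first cell '.' (not opp) -> no flip
Dir N: first cell '.' (not opp) -> no flip
Dir NE: first cell '.' (not opp) -> no flip
Dir W: opp run (1,2) capped by B -> flip
Dir E: first cell '.' (not opp) -> no flip
Dir SW: opp run (2,2), next='.' -> no flip
Dir S: opp run (2,3) capped by B -> flip
Dir SE: opp run (2,4), next='.' -> no flip

Answer: (1,2) (2,3)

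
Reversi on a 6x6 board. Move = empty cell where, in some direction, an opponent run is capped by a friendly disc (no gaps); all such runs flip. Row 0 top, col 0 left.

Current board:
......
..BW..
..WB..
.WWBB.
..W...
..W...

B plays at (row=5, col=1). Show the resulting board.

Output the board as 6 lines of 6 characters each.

Answer: ......
..BW..
..WB..
.WWBB.
..B...
.BW...

Derivation:
Place B at (5,1); scan 8 dirs for brackets.
Dir NW: first cell '.' (not opp) -> no flip
Dir N: first cell '.' (not opp) -> no flip
Dir NE: opp run (4,2) capped by B -> flip
Dir W: first cell '.' (not opp) -> no flip
Dir E: opp run (5,2), next='.' -> no flip
Dir SW: edge -> no flip
Dir S: edge -> no flip
Dir SE: edge -> no flip
All flips: (4,2)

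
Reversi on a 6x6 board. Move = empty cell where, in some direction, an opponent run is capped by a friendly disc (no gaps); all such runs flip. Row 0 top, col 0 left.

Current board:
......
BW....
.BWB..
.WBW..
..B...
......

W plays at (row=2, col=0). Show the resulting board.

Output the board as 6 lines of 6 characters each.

Answer: ......
BW....
WWWB..
.WBW..
..B...
......

Derivation:
Place W at (2,0); scan 8 dirs for brackets.
Dir NW: edge -> no flip
Dir N: opp run (1,0), next='.' -> no flip
Dir NE: first cell 'W' (not opp) -> no flip
Dir W: edge -> no flip
Dir E: opp run (2,1) capped by W -> flip
Dir SW: edge -> no flip
Dir S: first cell '.' (not opp) -> no flip
Dir SE: first cell 'W' (not opp) -> no flip
All flips: (2,1)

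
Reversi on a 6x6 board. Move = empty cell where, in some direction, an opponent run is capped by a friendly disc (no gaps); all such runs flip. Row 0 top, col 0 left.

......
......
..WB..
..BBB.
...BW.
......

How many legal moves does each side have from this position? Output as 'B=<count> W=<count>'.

-- B to move --
(1,1): flips 1 -> legal
(1,2): flips 1 -> legal
(1,3): no bracket -> illegal
(2,1): flips 1 -> legal
(3,1): no bracket -> illegal
(3,5): no bracket -> illegal
(4,5): flips 1 -> legal
(5,3): no bracket -> illegal
(5,4): flips 1 -> legal
(5,5): flips 1 -> legal
B mobility = 6
-- W to move --
(1,2): no bracket -> illegal
(1,3): no bracket -> illegal
(1,4): no bracket -> illegal
(2,1): no bracket -> illegal
(2,4): flips 2 -> legal
(2,5): no bracket -> illegal
(3,1): no bracket -> illegal
(3,5): no bracket -> illegal
(4,1): no bracket -> illegal
(4,2): flips 2 -> legal
(4,5): no bracket -> illegal
(5,2): no bracket -> illegal
(5,3): no bracket -> illegal
(5,4): no bracket -> illegal
W mobility = 2

Answer: B=6 W=2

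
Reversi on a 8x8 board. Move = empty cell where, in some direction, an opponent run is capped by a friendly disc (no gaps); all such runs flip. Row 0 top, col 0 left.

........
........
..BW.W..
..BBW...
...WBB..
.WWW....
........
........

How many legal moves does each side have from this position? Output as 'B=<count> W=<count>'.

-- B to move --
(1,2): flips 2 -> legal
(1,3): flips 1 -> legal
(1,4): flips 1 -> legal
(1,5): no bracket -> illegal
(1,6): no bracket -> illegal
(2,4): flips 2 -> legal
(2,6): no bracket -> illegal
(3,5): flips 1 -> legal
(3,6): no bracket -> illegal
(4,0): no bracket -> illegal
(4,1): no bracket -> illegal
(4,2): flips 1 -> legal
(5,0): no bracket -> illegal
(5,4): flips 1 -> legal
(6,0): no bracket -> illegal
(6,1): no bracket -> illegal
(6,2): flips 1 -> legal
(6,3): flips 2 -> legal
(6,4): no bracket -> illegal
B mobility = 9
-- W to move --
(1,1): no bracket -> illegal
(1,2): no bracket -> illegal
(1,3): no bracket -> illegal
(2,1): flips 2 -> legal
(2,4): no bracket -> illegal
(3,1): flips 2 -> legal
(3,5): flips 1 -> legal
(3,6): no bracket -> illegal
(4,1): flips 1 -> legal
(4,2): no bracket -> illegal
(4,6): flips 2 -> legal
(5,4): flips 1 -> legal
(5,5): no bracket -> illegal
(5,6): flips 1 -> legal
W mobility = 7

Answer: B=9 W=7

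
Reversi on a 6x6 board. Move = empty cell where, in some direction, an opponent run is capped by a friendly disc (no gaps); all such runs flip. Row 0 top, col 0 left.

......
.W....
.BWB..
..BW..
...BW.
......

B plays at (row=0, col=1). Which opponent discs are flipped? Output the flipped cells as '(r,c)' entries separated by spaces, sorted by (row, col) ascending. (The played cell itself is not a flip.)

Answer: (1,1)

Derivation:
Dir NW: edge -> no flip
Dir N: edge -> no flip
Dir NE: edge -> no flip
Dir W: first cell '.' (not opp) -> no flip
Dir E: first cell '.' (not opp) -> no flip
Dir SW: first cell '.' (not opp) -> no flip
Dir S: opp run (1,1) capped by B -> flip
Dir SE: first cell '.' (not opp) -> no flip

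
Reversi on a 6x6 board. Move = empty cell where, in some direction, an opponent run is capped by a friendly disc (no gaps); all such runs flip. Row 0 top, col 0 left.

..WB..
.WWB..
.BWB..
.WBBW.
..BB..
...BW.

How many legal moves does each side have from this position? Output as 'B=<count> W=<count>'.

Answer: B=11 W=8

Derivation:
-- B to move --
(0,0): flips 2 -> legal
(0,1): flips 3 -> legal
(1,0): flips 2 -> legal
(2,0): flips 1 -> legal
(2,4): no bracket -> illegal
(2,5): flips 1 -> legal
(3,0): flips 1 -> legal
(3,5): flips 1 -> legal
(4,0): flips 2 -> legal
(4,1): flips 1 -> legal
(4,4): no bracket -> illegal
(4,5): flips 1 -> legal
(5,5): flips 1 -> legal
B mobility = 11
-- W to move --
(0,4): flips 2 -> legal
(1,0): flips 3 -> legal
(1,4): flips 1 -> legal
(2,0): flips 1 -> legal
(2,4): flips 2 -> legal
(3,0): flips 1 -> legal
(4,1): no bracket -> illegal
(4,4): flips 1 -> legal
(5,1): no bracket -> illegal
(5,2): flips 4 -> legal
W mobility = 8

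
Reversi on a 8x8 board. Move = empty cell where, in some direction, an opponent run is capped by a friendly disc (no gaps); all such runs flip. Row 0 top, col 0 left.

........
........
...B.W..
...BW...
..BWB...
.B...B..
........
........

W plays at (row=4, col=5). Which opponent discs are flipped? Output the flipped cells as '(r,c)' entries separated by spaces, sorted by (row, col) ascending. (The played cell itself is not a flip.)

Answer: (4,4)

Derivation:
Dir NW: first cell 'W' (not opp) -> no flip
Dir N: first cell '.' (not opp) -> no flip
Dir NE: first cell '.' (not opp) -> no flip
Dir W: opp run (4,4) capped by W -> flip
Dir E: first cell '.' (not opp) -> no flip
Dir SW: first cell '.' (not opp) -> no flip
Dir S: opp run (5,5), next='.' -> no flip
Dir SE: first cell '.' (not opp) -> no flip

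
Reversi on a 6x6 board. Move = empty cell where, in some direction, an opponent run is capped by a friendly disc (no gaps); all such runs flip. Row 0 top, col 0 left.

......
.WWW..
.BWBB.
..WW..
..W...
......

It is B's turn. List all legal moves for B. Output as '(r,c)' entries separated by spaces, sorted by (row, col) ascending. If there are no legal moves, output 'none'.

Answer: (0,1) (0,2) (0,3) (4,1) (4,3) (5,1)

Derivation:
(0,0): no bracket -> illegal
(0,1): flips 2 -> legal
(0,2): flips 1 -> legal
(0,3): flips 2 -> legal
(0,4): no bracket -> illegal
(1,0): no bracket -> illegal
(1,4): no bracket -> illegal
(2,0): no bracket -> illegal
(3,1): no bracket -> illegal
(3,4): no bracket -> illegal
(4,1): flips 1 -> legal
(4,3): flips 2 -> legal
(4,4): no bracket -> illegal
(5,1): flips 2 -> legal
(5,2): no bracket -> illegal
(5,3): no bracket -> illegal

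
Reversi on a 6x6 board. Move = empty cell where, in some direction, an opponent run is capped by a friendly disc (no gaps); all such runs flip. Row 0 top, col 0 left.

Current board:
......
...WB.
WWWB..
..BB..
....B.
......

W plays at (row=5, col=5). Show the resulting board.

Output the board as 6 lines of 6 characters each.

Answer: ......
...WB.
WWWB..
..BW..
....W.
.....W

Derivation:
Place W at (5,5); scan 8 dirs for brackets.
Dir NW: opp run (4,4) (3,3) capped by W -> flip
Dir N: first cell '.' (not opp) -> no flip
Dir NE: edge -> no flip
Dir W: first cell '.' (not opp) -> no flip
Dir E: edge -> no flip
Dir SW: edge -> no flip
Dir S: edge -> no flip
Dir SE: edge -> no flip
All flips: (3,3) (4,4)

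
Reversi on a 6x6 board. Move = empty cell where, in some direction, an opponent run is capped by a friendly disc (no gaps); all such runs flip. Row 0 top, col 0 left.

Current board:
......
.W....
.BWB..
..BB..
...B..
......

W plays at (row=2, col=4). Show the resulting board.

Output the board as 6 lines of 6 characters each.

Place W at (2,4); scan 8 dirs for brackets.
Dir NW: first cell '.' (not opp) -> no flip
Dir N: first cell '.' (not opp) -> no flip
Dir NE: first cell '.' (not opp) -> no flip
Dir W: opp run (2,3) capped by W -> flip
Dir E: first cell '.' (not opp) -> no flip
Dir SW: opp run (3,3), next='.' -> no flip
Dir S: first cell '.' (not opp) -> no flip
Dir SE: first cell '.' (not opp) -> no flip
All flips: (2,3)

Answer: ......
.W....
.BWWW.
..BB..
...B..
......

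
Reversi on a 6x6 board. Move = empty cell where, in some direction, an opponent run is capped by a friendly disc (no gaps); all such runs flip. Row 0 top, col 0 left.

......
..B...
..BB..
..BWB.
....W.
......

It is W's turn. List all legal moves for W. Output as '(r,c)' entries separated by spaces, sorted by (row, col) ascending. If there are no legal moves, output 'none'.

(0,1): no bracket -> illegal
(0,2): no bracket -> illegal
(0,3): no bracket -> illegal
(1,1): flips 1 -> legal
(1,3): flips 1 -> legal
(1,4): no bracket -> illegal
(2,1): no bracket -> illegal
(2,4): flips 1 -> legal
(2,5): no bracket -> illegal
(3,1): flips 1 -> legal
(3,5): flips 1 -> legal
(4,1): no bracket -> illegal
(4,2): no bracket -> illegal
(4,3): no bracket -> illegal
(4,5): no bracket -> illegal

Answer: (1,1) (1,3) (2,4) (3,1) (3,5)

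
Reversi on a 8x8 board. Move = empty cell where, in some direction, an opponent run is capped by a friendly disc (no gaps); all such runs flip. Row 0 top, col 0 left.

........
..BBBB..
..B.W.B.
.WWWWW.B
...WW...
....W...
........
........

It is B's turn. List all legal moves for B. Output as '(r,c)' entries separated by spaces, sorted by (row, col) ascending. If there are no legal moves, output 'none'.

Answer: (4,0) (4,2) (4,6) (5,3) (5,5) (6,4)

Derivation:
(2,0): no bracket -> illegal
(2,1): no bracket -> illegal
(2,3): no bracket -> illegal
(2,5): no bracket -> illegal
(3,0): no bracket -> illegal
(3,6): no bracket -> illegal
(4,0): flips 1 -> legal
(4,1): no bracket -> illegal
(4,2): flips 3 -> legal
(4,5): no bracket -> illegal
(4,6): flips 2 -> legal
(5,2): no bracket -> illegal
(5,3): flips 2 -> legal
(5,5): flips 2 -> legal
(6,3): no bracket -> illegal
(6,4): flips 4 -> legal
(6,5): no bracket -> illegal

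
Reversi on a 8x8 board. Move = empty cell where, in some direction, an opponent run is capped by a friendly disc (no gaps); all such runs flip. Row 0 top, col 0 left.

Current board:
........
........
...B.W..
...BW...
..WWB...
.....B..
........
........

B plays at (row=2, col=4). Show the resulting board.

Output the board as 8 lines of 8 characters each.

Place B at (2,4); scan 8 dirs for brackets.
Dir NW: first cell '.' (not opp) -> no flip
Dir N: first cell '.' (not opp) -> no flip
Dir NE: first cell '.' (not opp) -> no flip
Dir W: first cell 'B' (not opp) -> no flip
Dir E: opp run (2,5), next='.' -> no flip
Dir SW: first cell 'B' (not opp) -> no flip
Dir S: opp run (3,4) capped by B -> flip
Dir SE: first cell '.' (not opp) -> no flip
All flips: (3,4)

Answer: ........
........
...BBW..
...BB...
..WWB...
.....B..
........
........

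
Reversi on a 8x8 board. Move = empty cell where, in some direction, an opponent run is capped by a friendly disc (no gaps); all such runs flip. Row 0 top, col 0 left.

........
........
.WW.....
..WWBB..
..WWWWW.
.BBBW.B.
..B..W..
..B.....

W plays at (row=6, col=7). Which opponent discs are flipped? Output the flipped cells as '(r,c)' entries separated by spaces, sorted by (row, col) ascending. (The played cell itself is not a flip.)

Answer: (5,6)

Derivation:
Dir NW: opp run (5,6) capped by W -> flip
Dir N: first cell '.' (not opp) -> no flip
Dir NE: edge -> no flip
Dir W: first cell '.' (not opp) -> no flip
Dir E: edge -> no flip
Dir SW: first cell '.' (not opp) -> no flip
Dir S: first cell '.' (not opp) -> no flip
Dir SE: edge -> no flip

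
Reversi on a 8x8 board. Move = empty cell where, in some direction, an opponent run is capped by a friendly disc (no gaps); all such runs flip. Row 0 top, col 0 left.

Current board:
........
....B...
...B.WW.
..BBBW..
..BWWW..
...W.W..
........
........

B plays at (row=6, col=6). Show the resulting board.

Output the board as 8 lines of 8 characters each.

Place B at (6,6); scan 8 dirs for brackets.
Dir NW: opp run (5,5) (4,4) capped by B -> flip
Dir N: first cell '.' (not opp) -> no flip
Dir NE: first cell '.' (not opp) -> no flip
Dir W: first cell '.' (not opp) -> no flip
Dir E: first cell '.' (not opp) -> no flip
Dir SW: first cell '.' (not opp) -> no flip
Dir S: first cell '.' (not opp) -> no flip
Dir SE: first cell '.' (not opp) -> no flip
All flips: (4,4) (5,5)

Answer: ........
....B...
...B.WW.
..BBBW..
..BWBW..
...W.B..
......B.
........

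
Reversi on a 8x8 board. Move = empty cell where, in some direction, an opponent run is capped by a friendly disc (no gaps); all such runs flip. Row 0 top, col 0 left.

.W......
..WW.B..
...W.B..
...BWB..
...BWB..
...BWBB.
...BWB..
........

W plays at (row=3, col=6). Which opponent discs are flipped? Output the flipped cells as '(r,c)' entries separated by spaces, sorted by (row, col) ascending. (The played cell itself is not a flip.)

Answer: (3,5) (4,5)

Derivation:
Dir NW: opp run (2,5), next='.' -> no flip
Dir N: first cell '.' (not opp) -> no flip
Dir NE: first cell '.' (not opp) -> no flip
Dir W: opp run (3,5) capped by W -> flip
Dir E: first cell '.' (not opp) -> no flip
Dir SW: opp run (4,5) capped by W -> flip
Dir S: first cell '.' (not opp) -> no flip
Dir SE: first cell '.' (not opp) -> no flip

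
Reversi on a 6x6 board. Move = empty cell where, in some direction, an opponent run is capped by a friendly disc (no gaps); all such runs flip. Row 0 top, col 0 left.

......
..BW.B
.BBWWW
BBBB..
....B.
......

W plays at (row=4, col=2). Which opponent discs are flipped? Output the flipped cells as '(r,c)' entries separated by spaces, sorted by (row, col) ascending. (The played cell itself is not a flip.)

Dir NW: opp run (3,1), next='.' -> no flip
Dir N: opp run (3,2) (2,2) (1,2), next='.' -> no flip
Dir NE: opp run (3,3) capped by W -> flip
Dir W: first cell '.' (not opp) -> no flip
Dir E: first cell '.' (not opp) -> no flip
Dir SW: first cell '.' (not opp) -> no flip
Dir S: first cell '.' (not opp) -> no flip
Dir SE: first cell '.' (not opp) -> no flip

Answer: (3,3)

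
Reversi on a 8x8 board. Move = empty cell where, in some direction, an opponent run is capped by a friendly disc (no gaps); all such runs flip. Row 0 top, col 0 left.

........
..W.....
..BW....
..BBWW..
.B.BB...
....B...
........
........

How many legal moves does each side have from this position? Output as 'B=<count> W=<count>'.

Answer: B=7 W=7

Derivation:
-- B to move --
(0,1): no bracket -> illegal
(0,2): flips 1 -> legal
(0,3): no bracket -> illegal
(1,1): no bracket -> illegal
(1,3): flips 1 -> legal
(1,4): flips 1 -> legal
(2,1): no bracket -> illegal
(2,4): flips 2 -> legal
(2,5): flips 1 -> legal
(2,6): flips 1 -> legal
(3,6): flips 2 -> legal
(4,5): no bracket -> illegal
(4,6): no bracket -> illegal
B mobility = 7
-- W to move --
(1,1): no bracket -> illegal
(1,3): no bracket -> illegal
(2,1): flips 1 -> legal
(2,4): no bracket -> illegal
(3,0): no bracket -> illegal
(3,1): flips 2 -> legal
(4,0): no bracket -> illegal
(4,2): flips 2 -> legal
(4,5): no bracket -> illegal
(5,0): flips 2 -> legal
(5,1): no bracket -> illegal
(5,2): flips 1 -> legal
(5,3): flips 3 -> legal
(5,5): no bracket -> illegal
(6,3): no bracket -> illegal
(6,4): flips 2 -> legal
(6,5): no bracket -> illegal
W mobility = 7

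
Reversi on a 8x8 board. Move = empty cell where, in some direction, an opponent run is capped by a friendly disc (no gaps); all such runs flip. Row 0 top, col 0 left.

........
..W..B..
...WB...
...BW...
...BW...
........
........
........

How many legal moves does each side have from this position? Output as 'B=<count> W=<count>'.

Answer: B=7 W=7

Derivation:
-- B to move --
(0,1): no bracket -> illegal
(0,2): no bracket -> illegal
(0,3): no bracket -> illegal
(1,1): no bracket -> illegal
(1,3): flips 1 -> legal
(1,4): no bracket -> illegal
(2,1): no bracket -> illegal
(2,2): flips 1 -> legal
(2,5): flips 1 -> legal
(3,2): no bracket -> illegal
(3,5): flips 1 -> legal
(4,5): flips 1 -> legal
(5,3): no bracket -> illegal
(5,4): flips 2 -> legal
(5,5): flips 1 -> legal
B mobility = 7
-- W to move --
(0,4): no bracket -> illegal
(0,5): no bracket -> illegal
(0,6): no bracket -> illegal
(1,3): no bracket -> illegal
(1,4): flips 1 -> legal
(1,6): no bracket -> illegal
(2,2): flips 1 -> legal
(2,5): flips 1 -> legal
(2,6): no bracket -> illegal
(3,2): flips 1 -> legal
(3,5): no bracket -> illegal
(4,2): flips 1 -> legal
(5,2): flips 1 -> legal
(5,3): flips 2 -> legal
(5,4): no bracket -> illegal
W mobility = 7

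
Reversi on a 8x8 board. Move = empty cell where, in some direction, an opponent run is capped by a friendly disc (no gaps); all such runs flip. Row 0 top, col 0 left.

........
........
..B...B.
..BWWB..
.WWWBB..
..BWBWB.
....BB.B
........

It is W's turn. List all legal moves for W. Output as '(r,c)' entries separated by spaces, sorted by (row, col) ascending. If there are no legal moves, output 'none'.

Answer: (1,1) (1,2) (1,7) (2,1) (2,3) (2,5) (3,1) (3,6) (4,6) (5,1) (5,7) (6,1) (6,2) (6,3) (7,3) (7,4) (7,5) (7,6)

Derivation:
(1,1): flips 1 -> legal
(1,2): flips 2 -> legal
(1,3): no bracket -> illegal
(1,5): no bracket -> illegal
(1,6): no bracket -> illegal
(1,7): flips 3 -> legal
(2,1): flips 1 -> legal
(2,3): flips 1 -> legal
(2,4): no bracket -> illegal
(2,5): flips 2 -> legal
(2,7): no bracket -> illegal
(3,1): flips 1 -> legal
(3,6): flips 1 -> legal
(3,7): no bracket -> illegal
(4,6): flips 2 -> legal
(4,7): no bracket -> illegal
(5,1): flips 1 -> legal
(5,7): flips 1 -> legal
(6,1): flips 1 -> legal
(6,2): flips 1 -> legal
(6,3): flips 1 -> legal
(6,6): no bracket -> illegal
(7,3): flips 1 -> legal
(7,4): flips 3 -> legal
(7,5): flips 2 -> legal
(7,6): flips 2 -> legal
(7,7): no bracket -> illegal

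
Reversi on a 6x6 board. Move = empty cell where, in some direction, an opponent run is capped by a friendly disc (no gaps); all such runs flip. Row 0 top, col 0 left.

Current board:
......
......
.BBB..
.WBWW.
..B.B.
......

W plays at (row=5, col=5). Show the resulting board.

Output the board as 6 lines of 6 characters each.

Place W at (5,5); scan 8 dirs for brackets.
Dir NW: opp run (4,4) capped by W -> flip
Dir N: first cell '.' (not opp) -> no flip
Dir NE: edge -> no flip
Dir W: first cell '.' (not opp) -> no flip
Dir E: edge -> no flip
Dir SW: edge -> no flip
Dir S: edge -> no flip
Dir SE: edge -> no flip
All flips: (4,4)

Answer: ......
......
.BBB..
.WBWW.
..B.W.
.....W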